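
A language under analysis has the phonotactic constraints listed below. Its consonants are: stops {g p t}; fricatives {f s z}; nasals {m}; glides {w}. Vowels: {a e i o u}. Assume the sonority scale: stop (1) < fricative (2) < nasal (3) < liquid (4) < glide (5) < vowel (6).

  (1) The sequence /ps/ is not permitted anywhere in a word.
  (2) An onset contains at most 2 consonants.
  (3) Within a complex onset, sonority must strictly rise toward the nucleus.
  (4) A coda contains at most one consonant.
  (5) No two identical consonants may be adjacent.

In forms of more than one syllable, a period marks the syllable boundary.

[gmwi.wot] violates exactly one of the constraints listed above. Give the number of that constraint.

[gmwi.wot]: syllable 1 onset /gmw/ has 3 consonants (> 2).
This is a violation of constraint 2: "An onset contains at most 2 consonants."
The remaining constraints (1, 3, 4, 5) are satisfied.

2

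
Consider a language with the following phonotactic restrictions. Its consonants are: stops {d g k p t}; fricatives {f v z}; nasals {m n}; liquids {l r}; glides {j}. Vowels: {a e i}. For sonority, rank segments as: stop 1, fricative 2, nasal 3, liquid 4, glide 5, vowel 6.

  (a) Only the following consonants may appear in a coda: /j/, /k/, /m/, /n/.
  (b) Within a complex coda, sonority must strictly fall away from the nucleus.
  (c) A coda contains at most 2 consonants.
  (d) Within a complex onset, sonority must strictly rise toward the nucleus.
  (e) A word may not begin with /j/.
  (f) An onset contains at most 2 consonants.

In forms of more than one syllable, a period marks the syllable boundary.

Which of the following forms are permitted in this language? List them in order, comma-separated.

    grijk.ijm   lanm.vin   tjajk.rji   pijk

grijk.ijm — σ1 onset /gr/ (1→4 rises), coda /jk/ (5→1 falls) ok; σ2 onset /∅/, coda /jm/ (5→3 falls) ok → permitted
lanm.vin — violates constraint (b): syllable 1 coda /nm/: /n/ (nasal, 3) → /m/ (nasal, 3) does not fall → not permitted
tjajk.rji — σ1 onset /tj/ (1→5 rises), coda /jk/ (5→1 falls) ok; σ2 onset /rj/ (4→5 rises), coda /∅/ ok → permitted
pijk — σ1 onset /p/, coda /jk/ (5→1 falls) ok → permitted

grijk.ijm, tjajk.rji, pijk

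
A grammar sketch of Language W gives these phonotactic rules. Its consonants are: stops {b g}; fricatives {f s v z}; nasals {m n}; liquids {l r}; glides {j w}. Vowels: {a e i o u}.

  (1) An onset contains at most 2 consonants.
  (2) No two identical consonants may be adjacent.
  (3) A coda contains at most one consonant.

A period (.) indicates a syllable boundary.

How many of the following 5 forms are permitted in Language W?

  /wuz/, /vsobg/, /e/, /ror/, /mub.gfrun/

/wuz/ — σ1 onset /w/, coda /z/ ok → permitted
/vsobg/ — violates constraint 3: syllable 1 coda /bg/ has 2 consonants (> 1) → not permitted
/e/ — σ1 onset /∅/, coda /∅/ ok → permitted
/ror/ — σ1 onset /r/, coda /r/ ok → permitted
/mub.gfrun/ — violates constraint 1: syllable 2 onset /gfr/ has 3 consonants (> 2) → not permitted
Permitted: /wuz/, /e/, /ror/ → 3.

3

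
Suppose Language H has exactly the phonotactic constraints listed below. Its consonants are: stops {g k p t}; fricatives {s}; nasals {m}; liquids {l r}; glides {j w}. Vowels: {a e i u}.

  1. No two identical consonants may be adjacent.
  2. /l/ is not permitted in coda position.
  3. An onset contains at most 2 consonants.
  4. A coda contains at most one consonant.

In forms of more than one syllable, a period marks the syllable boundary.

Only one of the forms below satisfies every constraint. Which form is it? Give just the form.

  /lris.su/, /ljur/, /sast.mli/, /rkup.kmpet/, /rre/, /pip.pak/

/lris.su/ — violates constraint 1: adjacent identical consonants /ss/ → illicit
/ljur/ — σ1 onset /lj/ (2C), coda /r/ ok → licit
/sast.mli/ — violates constraint 4: syllable 1 coda /st/ has 2 consonants (> 1) → illicit
/rkup.kmpet/ — violates constraint 3: syllable 2 onset /kmp/ has 3 consonants (> 2) → illicit
/rre/ — violates constraint 1: adjacent identical consonants /rr/ → illicit
/pip.pak/ — violates constraint 1: adjacent identical consonants /pp/ → illicit

/ljur/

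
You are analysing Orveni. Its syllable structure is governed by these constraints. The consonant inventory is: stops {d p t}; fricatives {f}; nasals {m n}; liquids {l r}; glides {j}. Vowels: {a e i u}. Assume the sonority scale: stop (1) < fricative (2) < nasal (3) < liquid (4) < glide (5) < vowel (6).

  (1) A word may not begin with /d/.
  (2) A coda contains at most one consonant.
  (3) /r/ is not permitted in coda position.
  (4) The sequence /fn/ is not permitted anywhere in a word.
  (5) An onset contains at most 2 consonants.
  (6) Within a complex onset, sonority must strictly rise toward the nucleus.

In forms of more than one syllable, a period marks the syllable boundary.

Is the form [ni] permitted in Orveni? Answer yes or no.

[ni] — σ1 onset /n/, coda /∅/ ok → permitted

yes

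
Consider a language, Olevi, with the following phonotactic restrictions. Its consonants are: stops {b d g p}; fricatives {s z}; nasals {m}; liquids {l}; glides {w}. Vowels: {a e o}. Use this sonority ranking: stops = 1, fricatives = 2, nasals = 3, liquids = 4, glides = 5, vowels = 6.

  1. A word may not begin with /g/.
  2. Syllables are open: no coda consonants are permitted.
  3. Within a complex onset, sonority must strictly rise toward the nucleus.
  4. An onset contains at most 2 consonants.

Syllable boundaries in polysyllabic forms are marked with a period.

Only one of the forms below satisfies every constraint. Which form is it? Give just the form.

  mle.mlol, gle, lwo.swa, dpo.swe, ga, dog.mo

lwo.swa

mle.mlol — violates constraint 2: syllable 2 coda /l/ has 1 consonant (> 0) → ill-formed
gle — violates constraint 1: word begins with /g/ → ill-formed
lwo.swa — σ1 onset /lw/ (4→5 rises), coda /∅/ ok; σ2 onset /sw/ (2→5 rises), coda /∅/ ok → well-formed
dpo.swe — violates constraint 3: syllable 1 onset /dp/: /d/ (stop, 1) → /p/ (stop, 1) does not rise → ill-formed
ga — violates constraint 1: word begins with /g/ → ill-formed
dog.mo — violates constraint 2: syllable 1 coda /g/ has 1 consonant (> 0) → ill-formed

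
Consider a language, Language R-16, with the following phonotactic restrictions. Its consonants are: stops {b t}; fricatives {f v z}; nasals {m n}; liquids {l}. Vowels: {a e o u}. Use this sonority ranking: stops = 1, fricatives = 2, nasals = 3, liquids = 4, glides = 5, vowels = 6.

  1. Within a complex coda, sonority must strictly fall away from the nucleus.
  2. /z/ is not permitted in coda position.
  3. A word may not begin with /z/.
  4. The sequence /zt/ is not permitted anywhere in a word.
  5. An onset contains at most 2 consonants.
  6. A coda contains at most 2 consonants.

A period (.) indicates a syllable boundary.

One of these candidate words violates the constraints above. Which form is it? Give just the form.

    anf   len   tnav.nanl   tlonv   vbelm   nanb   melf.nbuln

anf — σ1 onset /∅/, coda /nf/ (3→2 falls) ok → well-formed
len — σ1 onset /l/, coda /n/ ok → well-formed
tnav.nanl — violates constraint 1: syllable 2 coda /nl/: /n/ (nasal, 3) → /l/ (liquid, 4) does not fall → ill-formed
tlonv — σ1 onset /tl/ (2C), coda /nv/ (3→2 falls) ok → well-formed
vbelm — σ1 onset /vb/ (2C), coda /lm/ (4→3 falls) ok → well-formed
nanb — σ1 onset /n/, coda /nb/ (3→1 falls) ok → well-formed
melf.nbuln — σ1 onset /m/, coda /lf/ (4→2 falls) ok; σ2 onset /nb/ (2C), coda /ln/ (4→3 falls) ok → well-formed

tnav.nanl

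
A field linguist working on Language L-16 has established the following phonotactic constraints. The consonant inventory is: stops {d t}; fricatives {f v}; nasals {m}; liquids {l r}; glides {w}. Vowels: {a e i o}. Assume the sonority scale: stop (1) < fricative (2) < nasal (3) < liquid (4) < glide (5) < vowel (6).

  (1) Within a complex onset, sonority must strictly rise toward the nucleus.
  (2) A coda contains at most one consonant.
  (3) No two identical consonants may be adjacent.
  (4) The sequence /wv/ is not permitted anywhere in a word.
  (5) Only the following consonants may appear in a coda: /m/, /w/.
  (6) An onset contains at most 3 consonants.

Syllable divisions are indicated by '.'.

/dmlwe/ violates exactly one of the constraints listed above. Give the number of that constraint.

6

/dmlwe/: syllable 1 onset /dmlw/ has 4 consonants (> 3).
This is a violation of constraint 6: "An onset contains at most 3 consonants."
The remaining constraints (1, 2, 3, 4, 5) are satisfied.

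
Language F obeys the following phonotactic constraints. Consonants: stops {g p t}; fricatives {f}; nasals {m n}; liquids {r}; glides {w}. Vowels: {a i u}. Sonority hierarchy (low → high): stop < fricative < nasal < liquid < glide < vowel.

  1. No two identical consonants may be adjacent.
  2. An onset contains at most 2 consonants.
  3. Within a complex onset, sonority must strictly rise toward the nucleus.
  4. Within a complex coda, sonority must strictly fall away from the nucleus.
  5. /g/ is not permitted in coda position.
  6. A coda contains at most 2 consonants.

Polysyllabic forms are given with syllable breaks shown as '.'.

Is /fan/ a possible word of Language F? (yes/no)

/fan/ — σ1 onset /f/, coda /n/ ok → licit

yes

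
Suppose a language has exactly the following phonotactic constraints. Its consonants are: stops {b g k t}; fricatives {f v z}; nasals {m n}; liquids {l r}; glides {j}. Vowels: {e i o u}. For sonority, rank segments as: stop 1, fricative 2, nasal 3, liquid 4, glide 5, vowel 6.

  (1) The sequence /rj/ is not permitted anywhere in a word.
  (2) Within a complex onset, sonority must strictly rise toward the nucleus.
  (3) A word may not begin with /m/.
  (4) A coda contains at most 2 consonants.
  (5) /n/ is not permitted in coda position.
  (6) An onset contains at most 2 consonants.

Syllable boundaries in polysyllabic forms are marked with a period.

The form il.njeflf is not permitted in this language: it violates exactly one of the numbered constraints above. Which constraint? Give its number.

il.njeflf: syllable 2 coda /flf/ has 3 consonants (> 2).
This is a violation of constraint 4: "A coda contains at most 2 consonants."
The remaining constraints (1, 2, 3, 5, 6) are satisfied.

4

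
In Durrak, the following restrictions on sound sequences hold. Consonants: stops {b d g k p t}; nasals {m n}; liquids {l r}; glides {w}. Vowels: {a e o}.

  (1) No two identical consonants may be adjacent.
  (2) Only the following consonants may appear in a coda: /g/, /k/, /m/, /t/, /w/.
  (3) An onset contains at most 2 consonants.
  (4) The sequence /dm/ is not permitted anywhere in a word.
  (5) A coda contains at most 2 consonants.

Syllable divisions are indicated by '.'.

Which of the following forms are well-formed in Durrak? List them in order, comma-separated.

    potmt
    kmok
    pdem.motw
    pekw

kmok, pekw

potmt — violates constraint 5: syllable 1 coda /tmt/ has 3 consonants (> 2) → ill-formed
kmok — σ1 onset /km/ (2C), coda /k/ ok → well-formed
pdem.motw — violates constraint 1: adjacent identical consonants /mm/ → ill-formed
pekw — σ1 onset /p/, coda /kw/ (2C) ok → well-formed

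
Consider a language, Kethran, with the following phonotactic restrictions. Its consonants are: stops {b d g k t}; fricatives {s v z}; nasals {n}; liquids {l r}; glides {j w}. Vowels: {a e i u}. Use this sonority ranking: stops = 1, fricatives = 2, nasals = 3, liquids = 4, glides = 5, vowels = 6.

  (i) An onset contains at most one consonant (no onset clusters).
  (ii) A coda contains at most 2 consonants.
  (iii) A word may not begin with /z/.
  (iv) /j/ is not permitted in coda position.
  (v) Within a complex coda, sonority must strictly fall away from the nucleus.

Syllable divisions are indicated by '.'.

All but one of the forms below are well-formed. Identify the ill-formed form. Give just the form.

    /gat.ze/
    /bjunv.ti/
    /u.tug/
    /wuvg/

/gat.ze/ — σ1 onset /g/, coda /t/ ok; σ2 onset /z/, coda /∅/ ok → well-formed
/bjunv.ti/ — violates constraint (i): syllable 1 onset /bj/ has 2 consonants (> 1) → ill-formed
/u.tug/ — σ1 onset /∅/, coda /∅/ ok; σ2 onset /t/, coda /g/ ok → well-formed
/wuvg/ — σ1 onset /w/, coda /vg/ (2→1 falls) ok → well-formed

/bjunv.ti/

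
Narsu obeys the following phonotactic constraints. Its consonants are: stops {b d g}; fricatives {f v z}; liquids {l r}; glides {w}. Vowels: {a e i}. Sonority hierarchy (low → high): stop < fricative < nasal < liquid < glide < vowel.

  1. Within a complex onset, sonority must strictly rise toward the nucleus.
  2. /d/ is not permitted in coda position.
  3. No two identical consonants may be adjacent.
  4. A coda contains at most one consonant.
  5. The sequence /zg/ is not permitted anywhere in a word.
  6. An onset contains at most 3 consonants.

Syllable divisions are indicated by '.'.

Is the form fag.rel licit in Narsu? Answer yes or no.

fag.rel — σ1 onset /f/, coda /g/ ok; σ2 onset /r/, coda /l/ ok → licit

yes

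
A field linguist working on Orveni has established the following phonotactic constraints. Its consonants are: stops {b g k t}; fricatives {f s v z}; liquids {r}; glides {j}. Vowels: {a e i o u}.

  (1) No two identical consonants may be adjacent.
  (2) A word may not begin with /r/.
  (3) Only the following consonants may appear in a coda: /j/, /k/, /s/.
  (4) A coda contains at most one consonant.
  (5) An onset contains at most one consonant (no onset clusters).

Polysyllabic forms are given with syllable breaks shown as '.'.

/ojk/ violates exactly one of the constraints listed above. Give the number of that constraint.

/ojk/: syllable 1 coda /jk/ has 2 consonants (> 1).
This is a violation of constraint 4: "A coda contains at most one consonant."
The remaining constraints (1, 2, 3, 5) are satisfied.

4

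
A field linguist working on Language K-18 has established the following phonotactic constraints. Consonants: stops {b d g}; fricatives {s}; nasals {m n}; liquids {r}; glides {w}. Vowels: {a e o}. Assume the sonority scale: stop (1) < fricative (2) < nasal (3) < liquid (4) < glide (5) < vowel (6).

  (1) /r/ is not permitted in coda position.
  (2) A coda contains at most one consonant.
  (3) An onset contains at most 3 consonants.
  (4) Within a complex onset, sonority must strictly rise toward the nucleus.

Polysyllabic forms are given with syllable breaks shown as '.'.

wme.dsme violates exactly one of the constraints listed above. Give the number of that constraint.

4

wme.dsme: syllable 1 onset /wm/: /w/ (glide, 5) → /m/ (nasal, 3) does not rise.
This is a violation of constraint 4: "Within a complex onset, sonority must strictly rise toward the nucleus."
The remaining constraints (1, 2, 3) are satisfied.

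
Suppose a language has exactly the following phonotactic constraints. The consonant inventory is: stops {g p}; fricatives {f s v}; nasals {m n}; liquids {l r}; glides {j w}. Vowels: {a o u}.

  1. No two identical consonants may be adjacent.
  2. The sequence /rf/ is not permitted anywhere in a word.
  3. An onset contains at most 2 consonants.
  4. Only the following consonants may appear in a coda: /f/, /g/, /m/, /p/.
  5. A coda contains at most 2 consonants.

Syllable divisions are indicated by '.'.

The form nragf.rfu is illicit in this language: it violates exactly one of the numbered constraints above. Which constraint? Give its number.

nragf.rfu: contains banned sequence /rf/.
This is a violation of constraint 2: "The sequence /rf/ is not permitted anywhere in a word."
The remaining constraints (1, 3, 4, 5) are satisfied.

2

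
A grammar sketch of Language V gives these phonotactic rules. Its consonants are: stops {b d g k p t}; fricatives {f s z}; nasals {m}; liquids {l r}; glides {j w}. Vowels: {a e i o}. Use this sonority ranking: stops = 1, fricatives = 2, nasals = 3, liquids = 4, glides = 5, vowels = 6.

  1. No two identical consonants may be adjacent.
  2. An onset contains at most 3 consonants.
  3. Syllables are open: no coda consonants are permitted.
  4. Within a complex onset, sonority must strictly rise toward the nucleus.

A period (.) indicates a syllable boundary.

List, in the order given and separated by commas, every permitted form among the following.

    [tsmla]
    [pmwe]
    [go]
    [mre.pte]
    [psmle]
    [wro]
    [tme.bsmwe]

[tsmla] — violates constraint 2: syllable 1 onset /tsml/ has 4 consonants (> 3) → not permitted
[pmwe] — σ1 onset /pmw/ (1→3→5 rises), coda /∅/ ok → permitted
[go] — σ1 onset /g/, coda /∅/ ok → permitted
[mre.pte] — violates constraint 4: syllable 2 onset /pt/: /p/ (stop, 1) → /t/ (stop, 1) does not rise → not permitted
[psmle] — violates constraint 2: syllable 1 onset /psml/ has 4 consonants (> 3) → not permitted
[wro] — violates constraint 4: syllable 1 onset /wr/: /w/ (glide, 5) → /r/ (liquid, 4) does not rise → not permitted
[tme.bsmwe] — violates constraint 2: syllable 2 onset /bsmw/ has 4 consonants (> 3) → not permitted

[pmwe], [go]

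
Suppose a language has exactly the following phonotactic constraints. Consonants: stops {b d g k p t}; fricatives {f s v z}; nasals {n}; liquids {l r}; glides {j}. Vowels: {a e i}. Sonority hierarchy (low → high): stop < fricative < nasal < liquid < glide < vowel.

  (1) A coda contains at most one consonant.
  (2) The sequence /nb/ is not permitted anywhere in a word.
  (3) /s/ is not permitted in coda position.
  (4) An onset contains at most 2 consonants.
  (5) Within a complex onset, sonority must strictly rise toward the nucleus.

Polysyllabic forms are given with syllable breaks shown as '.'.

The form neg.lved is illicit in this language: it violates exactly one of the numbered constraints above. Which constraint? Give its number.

neg.lved: syllable 2 onset /lv/: /l/ (liquid, 4) → /v/ (fricative, 2) does not rise.
This is a violation of constraint 5: "Within a complex onset, sonority must strictly rise toward the nucleus."
The remaining constraints (1, 2, 3, 4) are satisfied.

5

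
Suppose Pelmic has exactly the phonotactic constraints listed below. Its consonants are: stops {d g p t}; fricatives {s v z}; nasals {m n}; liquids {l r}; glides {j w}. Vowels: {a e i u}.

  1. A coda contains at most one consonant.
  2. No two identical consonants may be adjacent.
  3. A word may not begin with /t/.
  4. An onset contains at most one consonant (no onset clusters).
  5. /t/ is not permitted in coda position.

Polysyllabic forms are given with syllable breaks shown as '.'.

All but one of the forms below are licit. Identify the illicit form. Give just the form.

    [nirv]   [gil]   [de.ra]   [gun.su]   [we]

[nirv] — violates constraint 1: syllable 1 coda /rv/ has 2 consonants (> 1) → illicit
[gil] — σ1 onset /g/, coda /l/ ok → licit
[de.ra] — σ1 onset /d/, coda /∅/ ok; σ2 onset /r/, coda /∅/ ok → licit
[gun.su] — σ1 onset /g/, coda /n/ ok; σ2 onset /s/, coda /∅/ ok → licit
[we] — σ1 onset /w/, coda /∅/ ok → licit

[nirv]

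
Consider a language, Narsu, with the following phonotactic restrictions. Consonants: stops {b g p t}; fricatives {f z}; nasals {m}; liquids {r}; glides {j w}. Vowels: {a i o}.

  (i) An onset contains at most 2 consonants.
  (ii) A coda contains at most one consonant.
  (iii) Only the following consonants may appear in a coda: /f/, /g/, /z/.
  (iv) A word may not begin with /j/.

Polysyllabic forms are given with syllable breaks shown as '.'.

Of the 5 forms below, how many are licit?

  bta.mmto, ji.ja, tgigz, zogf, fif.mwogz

0

bta.mmto — violates constraint (i): syllable 2 onset /mmt/ has 3 consonants (> 2) → illicit
ji.ja — violates constraint (iv): word begins with /j/ → illicit
tgigz — violates constraint (ii): syllable 1 coda /gz/ has 2 consonants (> 1) → illicit
zogf — violates constraint (ii): syllable 1 coda /gf/ has 2 consonants (> 1) → illicit
fif.mwogz — violates constraint (ii): syllable 2 coda /gz/ has 2 consonants (> 1) → illicit
No form is licit → 0.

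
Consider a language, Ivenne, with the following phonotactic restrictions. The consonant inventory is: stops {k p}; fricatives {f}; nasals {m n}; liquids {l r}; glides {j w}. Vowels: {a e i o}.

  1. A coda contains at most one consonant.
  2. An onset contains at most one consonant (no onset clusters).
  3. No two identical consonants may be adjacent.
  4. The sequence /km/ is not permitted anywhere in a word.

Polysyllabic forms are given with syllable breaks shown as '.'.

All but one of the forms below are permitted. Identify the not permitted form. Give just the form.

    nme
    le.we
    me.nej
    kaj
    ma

nme — violates constraint 2: syllable 1 onset /nm/ has 2 consonants (> 1) → not permitted
le.we — σ1 onset /l/, coda /∅/ ok; σ2 onset /w/, coda /∅/ ok → permitted
me.nej — σ1 onset /m/, coda /∅/ ok; σ2 onset /n/, coda /j/ ok → permitted
kaj — σ1 onset /k/, coda /j/ ok → permitted
ma — σ1 onset /m/, coda /∅/ ok → permitted

nme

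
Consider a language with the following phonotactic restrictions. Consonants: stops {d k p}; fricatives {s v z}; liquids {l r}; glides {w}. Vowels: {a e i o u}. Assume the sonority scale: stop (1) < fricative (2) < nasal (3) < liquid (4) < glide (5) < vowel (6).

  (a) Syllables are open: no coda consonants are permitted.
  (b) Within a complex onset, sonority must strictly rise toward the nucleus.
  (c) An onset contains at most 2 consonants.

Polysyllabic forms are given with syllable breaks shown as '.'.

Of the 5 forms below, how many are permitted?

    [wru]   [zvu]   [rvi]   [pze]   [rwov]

[wru] — violates constraint (b): syllable 1 onset /wr/: /w/ (glide, 5) → /r/ (liquid, 4) does not rise → not permitted
[zvu] — violates constraint (b): syllable 1 onset /zv/: /z/ (fricative, 2) → /v/ (fricative, 2) does not rise → not permitted
[rvi] — violates constraint (b): syllable 1 onset /rv/: /r/ (liquid, 4) → /v/ (fricative, 2) does not rise → not permitted
[pze] — σ1 onset /pz/ (1→2 rises), coda /∅/ ok → permitted
[rwov] — violates constraint (a): syllable 1 coda /v/ has 1 consonant (> 0) → not permitted
Permitted: [pze] → 1.

1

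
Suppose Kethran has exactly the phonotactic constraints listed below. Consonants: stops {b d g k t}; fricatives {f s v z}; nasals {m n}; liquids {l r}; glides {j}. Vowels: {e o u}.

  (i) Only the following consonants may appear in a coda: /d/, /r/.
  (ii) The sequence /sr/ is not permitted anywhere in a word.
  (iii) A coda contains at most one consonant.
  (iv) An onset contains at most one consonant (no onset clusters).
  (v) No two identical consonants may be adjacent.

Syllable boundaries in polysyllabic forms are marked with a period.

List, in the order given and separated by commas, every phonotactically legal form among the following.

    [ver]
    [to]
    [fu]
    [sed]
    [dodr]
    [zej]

[ver], [to], [fu], [sed]

[ver] — σ1 onset /v/, coda /r/ ok → phonotactically legal
[to] — σ1 onset /t/, coda /∅/ ok → phonotactically legal
[fu] — σ1 onset /f/, coda /∅/ ok → phonotactically legal
[sed] — σ1 onset /s/, coda /d/ ok → phonotactically legal
[dodr] — violates constraint (iii): syllable 1 coda /dr/ has 2 consonants (> 1) → phonotactically illegal
[zej] — violates constraint (i): syllable 1 coda contains /j/, which is not a licensed coda consonant → phonotactically illegal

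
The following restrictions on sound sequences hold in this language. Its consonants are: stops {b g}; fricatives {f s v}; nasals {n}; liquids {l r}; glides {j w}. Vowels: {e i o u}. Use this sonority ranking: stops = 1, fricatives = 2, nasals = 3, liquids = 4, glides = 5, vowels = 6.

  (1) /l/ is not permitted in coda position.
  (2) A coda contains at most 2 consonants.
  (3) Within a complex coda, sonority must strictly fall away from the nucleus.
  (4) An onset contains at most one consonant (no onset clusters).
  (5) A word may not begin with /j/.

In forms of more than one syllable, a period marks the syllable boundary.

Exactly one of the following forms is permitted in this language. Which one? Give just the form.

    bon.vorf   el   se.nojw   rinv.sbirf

bon.vorf

bon.vorf — σ1 onset /b/, coda /n/ ok; σ2 onset /v/, coda /rf/ (4→2 falls) ok → permitted
el — violates constraint 1: syllable 1 coda contains /l/ → not permitted
se.nojw — violates constraint 3: syllable 2 coda /jw/: /j/ (glide, 5) → /w/ (glide, 5) does not fall → not permitted
rinv.sbirf — violates constraint 4: syllable 2 onset /sb/ has 2 consonants (> 1) → not permitted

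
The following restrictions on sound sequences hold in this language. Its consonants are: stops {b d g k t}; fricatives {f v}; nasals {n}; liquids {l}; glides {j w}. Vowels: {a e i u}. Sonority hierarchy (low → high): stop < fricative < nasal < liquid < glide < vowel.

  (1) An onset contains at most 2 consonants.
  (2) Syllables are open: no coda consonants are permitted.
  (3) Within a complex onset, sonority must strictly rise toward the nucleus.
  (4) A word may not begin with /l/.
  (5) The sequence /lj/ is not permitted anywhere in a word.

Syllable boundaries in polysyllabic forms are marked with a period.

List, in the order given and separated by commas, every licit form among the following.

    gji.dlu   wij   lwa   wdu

gji.dlu

gji.dlu — σ1 onset /gj/ (1→5 rises), coda /∅/ ok; σ2 onset /dl/ (1→4 rises), coda /∅/ ok → licit
wij — violates constraint 2: syllable 1 coda /j/ has 1 consonant (> 0) → illicit
lwa — violates constraint 4: word begins with /l/ → illicit
wdu — violates constraint 3: syllable 1 onset /wd/: /w/ (glide, 5) → /d/ (stop, 1) does not rise → illicit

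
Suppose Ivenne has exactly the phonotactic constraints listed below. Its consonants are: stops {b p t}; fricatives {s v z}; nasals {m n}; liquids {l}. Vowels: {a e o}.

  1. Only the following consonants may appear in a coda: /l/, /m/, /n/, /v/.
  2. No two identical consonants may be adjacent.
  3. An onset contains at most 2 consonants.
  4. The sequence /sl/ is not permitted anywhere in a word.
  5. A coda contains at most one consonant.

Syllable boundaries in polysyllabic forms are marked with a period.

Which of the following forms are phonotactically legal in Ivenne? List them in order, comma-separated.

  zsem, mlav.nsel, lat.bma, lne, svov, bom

zsem — σ1 onset /zs/ (2C), coda /m/ ok → phonotactically legal
mlav.nsel — σ1 onset /ml/ (2C), coda /v/ ok; σ2 onset /ns/ (2C), coda /l/ ok → phonotactically legal
lat.bma — violates constraint 1: syllable 1 coda contains /t/, which is not a licensed coda consonant → phonotactically illegal
lne — σ1 onset /ln/ (2C), coda /∅/ ok → phonotactically legal
svov — σ1 onset /sv/ (2C), coda /v/ ok → phonotactically legal
bom — σ1 onset /b/, coda /m/ ok → phonotactically legal

zsem, mlav.nsel, lne, svov, bom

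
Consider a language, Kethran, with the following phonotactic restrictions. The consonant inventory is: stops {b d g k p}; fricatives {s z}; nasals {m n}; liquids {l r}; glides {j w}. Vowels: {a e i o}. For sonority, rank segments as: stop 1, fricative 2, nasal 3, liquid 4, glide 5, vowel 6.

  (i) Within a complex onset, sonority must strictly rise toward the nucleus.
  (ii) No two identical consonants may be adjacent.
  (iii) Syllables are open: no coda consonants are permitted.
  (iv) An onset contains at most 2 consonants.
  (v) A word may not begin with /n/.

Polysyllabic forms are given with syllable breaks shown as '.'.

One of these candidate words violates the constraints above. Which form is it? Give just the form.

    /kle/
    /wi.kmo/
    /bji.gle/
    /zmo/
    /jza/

/kle/ — σ1 onset /kl/ (1→4 rises), coda /∅/ ok → permitted
/wi.kmo/ — σ1 onset /w/, coda /∅/ ok; σ2 onset /km/ (1→3 rises), coda /∅/ ok → permitted
/bji.gle/ — σ1 onset /bj/ (1→5 rises), coda /∅/ ok; σ2 onset /gl/ (1→4 rises), coda /∅/ ok → permitted
/zmo/ — σ1 onset /zm/ (2→3 rises), coda /∅/ ok → permitted
/jza/ — violates constraint (i): syllable 1 onset /jz/: /j/ (glide, 5) → /z/ (fricative, 2) does not rise → not permitted

/jza/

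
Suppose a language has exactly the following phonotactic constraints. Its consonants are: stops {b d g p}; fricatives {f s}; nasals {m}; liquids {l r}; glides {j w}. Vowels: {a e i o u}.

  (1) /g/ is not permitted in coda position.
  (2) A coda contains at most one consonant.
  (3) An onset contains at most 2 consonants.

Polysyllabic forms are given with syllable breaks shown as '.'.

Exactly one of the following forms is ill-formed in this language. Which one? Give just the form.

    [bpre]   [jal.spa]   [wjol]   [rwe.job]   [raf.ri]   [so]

[bpre] — violates constraint 3: syllable 1 onset /bpr/ has 3 consonants (> 2) → ill-formed
[jal.spa] — σ1 onset /j/, coda /l/ ok; σ2 onset /sp/ (2C), coda /∅/ ok → well-formed
[wjol] — σ1 onset /wj/ (2C), coda /l/ ok → well-formed
[rwe.job] — σ1 onset /rw/ (2C), coda /∅/ ok; σ2 onset /j/, coda /b/ ok → well-formed
[raf.ri] — σ1 onset /r/, coda /f/ ok; σ2 onset /r/, coda /∅/ ok → well-formed
[so] — σ1 onset /s/, coda /∅/ ok → well-formed

[bpre]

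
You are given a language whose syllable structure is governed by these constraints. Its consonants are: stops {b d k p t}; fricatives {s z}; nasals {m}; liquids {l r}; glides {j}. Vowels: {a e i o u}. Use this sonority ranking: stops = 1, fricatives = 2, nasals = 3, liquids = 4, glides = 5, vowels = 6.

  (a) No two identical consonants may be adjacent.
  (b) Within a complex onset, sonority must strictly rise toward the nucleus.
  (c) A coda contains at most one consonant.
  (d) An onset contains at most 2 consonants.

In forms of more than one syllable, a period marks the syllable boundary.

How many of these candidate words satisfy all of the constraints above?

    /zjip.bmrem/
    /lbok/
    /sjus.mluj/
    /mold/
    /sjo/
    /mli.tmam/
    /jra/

3

/zjip.bmrem/ — violates constraint (d): syllable 2 onset /bmr/ has 3 consonants (> 2) → ill-formed
/lbok/ — violates constraint (b): syllable 1 onset /lb/: /l/ (liquid, 4) → /b/ (stop, 1) does not rise → ill-formed
/sjus.mluj/ — σ1 onset /sj/ (2→5 rises), coda /s/ ok; σ2 onset /ml/ (3→4 rises), coda /j/ ok → well-formed
/mold/ — violates constraint (c): syllable 1 coda /ld/ has 2 consonants (> 1) → ill-formed
/sjo/ — σ1 onset /sj/ (2→5 rises), coda /∅/ ok → well-formed
/mli.tmam/ — σ1 onset /ml/ (3→4 rises), coda /∅/ ok; σ2 onset /tm/ (1→3 rises), coda /m/ ok → well-formed
/jra/ — violates constraint (b): syllable 1 onset /jr/: /j/ (glide, 5) → /r/ (liquid, 4) does not rise → ill-formed
Well-formed: /sjus.mluj/, /sjo/, /mli.tmam/ → 3.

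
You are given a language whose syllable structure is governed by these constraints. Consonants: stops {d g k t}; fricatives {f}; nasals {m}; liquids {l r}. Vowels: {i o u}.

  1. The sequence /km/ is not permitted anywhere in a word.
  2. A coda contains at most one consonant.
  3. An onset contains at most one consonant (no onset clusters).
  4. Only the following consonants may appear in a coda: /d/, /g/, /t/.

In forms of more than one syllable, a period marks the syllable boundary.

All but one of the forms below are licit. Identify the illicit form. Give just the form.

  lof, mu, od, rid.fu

lof — violates constraint 4: syllable 1 coda contains /f/, which is not a licensed coda consonant → illicit
mu — σ1 onset /m/, coda /∅/ ok → licit
od — σ1 onset /∅/, coda /d/ ok → licit
rid.fu — σ1 onset /r/, coda /d/ ok; σ2 onset /f/, coda /∅/ ok → licit

lof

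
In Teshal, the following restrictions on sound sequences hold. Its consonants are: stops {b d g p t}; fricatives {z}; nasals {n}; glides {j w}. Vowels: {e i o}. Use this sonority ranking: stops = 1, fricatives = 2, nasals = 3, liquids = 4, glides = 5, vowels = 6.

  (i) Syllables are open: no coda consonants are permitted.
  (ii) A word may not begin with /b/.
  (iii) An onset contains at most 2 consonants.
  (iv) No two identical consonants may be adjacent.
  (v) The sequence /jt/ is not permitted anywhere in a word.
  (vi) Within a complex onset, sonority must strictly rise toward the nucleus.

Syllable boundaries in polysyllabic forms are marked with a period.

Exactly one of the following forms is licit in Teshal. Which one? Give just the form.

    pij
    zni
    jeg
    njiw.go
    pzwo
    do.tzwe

pij — violates constraint (i): syllable 1 coda /j/ has 1 consonant (> 0) → illicit
zni — σ1 onset /zn/ (2→3 rises), coda /∅/ ok → licit
jeg — violates constraint (i): syllable 1 coda /g/ has 1 consonant (> 0) → illicit
njiw.go — violates constraint (i): syllable 1 coda /w/ has 1 consonant (> 0) → illicit
pzwo — violates constraint (iii): syllable 1 onset /pzw/ has 3 consonants (> 2) → illicit
do.tzwe — violates constraint (iii): syllable 2 onset /tzw/ has 3 consonants (> 2) → illicit

zni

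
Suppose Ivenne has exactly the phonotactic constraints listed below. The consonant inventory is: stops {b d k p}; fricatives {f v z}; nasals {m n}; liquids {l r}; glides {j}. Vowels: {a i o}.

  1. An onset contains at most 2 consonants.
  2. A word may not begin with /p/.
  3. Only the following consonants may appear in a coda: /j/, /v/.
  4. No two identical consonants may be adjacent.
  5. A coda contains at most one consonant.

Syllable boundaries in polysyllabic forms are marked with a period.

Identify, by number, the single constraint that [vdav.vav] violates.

4

[vdav.vav]: adjacent identical consonants /vv/.
This is a violation of constraint 4: "No two identical consonants may be adjacent."
The remaining constraints (1, 2, 3, 5) are satisfied.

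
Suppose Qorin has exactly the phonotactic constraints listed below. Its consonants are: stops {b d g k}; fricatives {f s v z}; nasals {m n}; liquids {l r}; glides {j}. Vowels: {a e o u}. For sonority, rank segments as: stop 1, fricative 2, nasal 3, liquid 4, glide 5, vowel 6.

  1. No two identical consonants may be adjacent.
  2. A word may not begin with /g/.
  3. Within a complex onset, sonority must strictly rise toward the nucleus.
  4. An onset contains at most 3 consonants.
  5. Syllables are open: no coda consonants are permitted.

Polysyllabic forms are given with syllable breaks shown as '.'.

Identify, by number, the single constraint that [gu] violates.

[gu]: word begins with /g/.
This is a violation of constraint 2: "A word may not begin with /g/."
The remaining constraints (1, 3, 4, 5) are satisfied.

2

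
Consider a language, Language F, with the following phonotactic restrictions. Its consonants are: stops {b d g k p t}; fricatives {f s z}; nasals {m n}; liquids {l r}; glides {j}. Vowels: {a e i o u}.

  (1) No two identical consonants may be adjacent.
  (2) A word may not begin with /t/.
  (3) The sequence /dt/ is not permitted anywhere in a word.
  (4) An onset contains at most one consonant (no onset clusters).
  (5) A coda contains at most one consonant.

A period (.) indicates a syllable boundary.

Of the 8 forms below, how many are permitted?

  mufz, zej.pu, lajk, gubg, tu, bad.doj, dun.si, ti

mufz — violates constraint 5: syllable 1 coda /fz/ has 2 consonants (> 1) → not permitted
zej.pu — σ1 onset /z/, coda /j/ ok; σ2 onset /p/, coda /∅/ ok → permitted
lajk — violates constraint 5: syllable 1 coda /jk/ has 2 consonants (> 1) → not permitted
gubg — violates constraint 5: syllable 1 coda /bg/ has 2 consonants (> 1) → not permitted
tu — violates constraint 2: word begins with /t/ → not permitted
bad.doj — violates constraint 1: adjacent identical consonants /dd/ → not permitted
dun.si — σ1 onset /d/, coda /n/ ok; σ2 onset /s/, coda /∅/ ok → permitted
ti — violates constraint 2: word begins with /t/ → not permitted
Permitted: zej.pu, dun.si → 2.

2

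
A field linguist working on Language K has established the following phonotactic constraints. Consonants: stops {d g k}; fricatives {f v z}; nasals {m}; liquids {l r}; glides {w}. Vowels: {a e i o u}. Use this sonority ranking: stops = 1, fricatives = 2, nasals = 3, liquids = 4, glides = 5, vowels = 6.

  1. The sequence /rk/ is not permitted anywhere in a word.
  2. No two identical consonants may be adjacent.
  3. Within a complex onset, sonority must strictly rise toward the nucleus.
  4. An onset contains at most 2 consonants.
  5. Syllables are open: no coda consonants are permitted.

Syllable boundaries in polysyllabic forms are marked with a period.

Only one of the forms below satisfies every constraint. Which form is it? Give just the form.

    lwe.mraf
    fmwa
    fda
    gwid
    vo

vo

lwe.mraf — violates constraint 5: syllable 2 coda /f/ has 1 consonant (> 0) → illicit
fmwa — violates constraint 4: syllable 1 onset /fmw/ has 3 consonants (> 2) → illicit
fda — violates constraint 3: syllable 1 onset /fd/: /f/ (fricative, 2) → /d/ (stop, 1) does not rise → illicit
gwid — violates constraint 5: syllable 1 coda /d/ has 1 consonant (> 0) → illicit
vo — σ1 onset /v/, coda /∅/ ok → licit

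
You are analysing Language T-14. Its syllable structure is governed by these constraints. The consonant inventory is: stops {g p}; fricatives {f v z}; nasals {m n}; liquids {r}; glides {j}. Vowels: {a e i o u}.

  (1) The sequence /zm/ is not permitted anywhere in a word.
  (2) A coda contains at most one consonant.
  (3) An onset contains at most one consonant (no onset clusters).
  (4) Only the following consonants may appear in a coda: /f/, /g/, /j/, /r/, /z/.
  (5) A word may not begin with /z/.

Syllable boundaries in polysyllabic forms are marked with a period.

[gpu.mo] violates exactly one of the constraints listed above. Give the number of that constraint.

3

[gpu.mo]: syllable 1 onset /gp/ has 2 consonants (> 1).
This is a violation of constraint 3: "An onset contains at most one consonant (no onset clusters)."
The remaining constraints (1, 2, 4, 5) are satisfied.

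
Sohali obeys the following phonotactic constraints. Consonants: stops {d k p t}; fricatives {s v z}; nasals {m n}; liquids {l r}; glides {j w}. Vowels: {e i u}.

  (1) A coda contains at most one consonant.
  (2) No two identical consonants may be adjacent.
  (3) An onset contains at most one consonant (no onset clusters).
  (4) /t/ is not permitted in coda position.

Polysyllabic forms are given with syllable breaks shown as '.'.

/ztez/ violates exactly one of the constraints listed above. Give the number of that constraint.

/ztez/: syllable 1 onset /zt/ has 2 consonants (> 1).
This is a violation of constraint 3: "An onset contains at most one consonant (no onset clusters)."
The remaining constraints (1, 2, 4) are satisfied.

3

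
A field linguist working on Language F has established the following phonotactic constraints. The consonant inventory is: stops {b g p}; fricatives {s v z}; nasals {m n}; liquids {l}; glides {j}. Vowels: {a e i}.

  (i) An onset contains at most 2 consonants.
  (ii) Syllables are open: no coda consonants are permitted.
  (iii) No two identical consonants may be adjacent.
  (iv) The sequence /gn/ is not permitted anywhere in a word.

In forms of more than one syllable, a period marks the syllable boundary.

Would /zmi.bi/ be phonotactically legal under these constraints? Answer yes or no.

yes

/zmi.bi/ — σ1 onset /zm/ (2C), coda /∅/ ok; σ2 onset /b/, coda /∅/ ok → phonotactically legal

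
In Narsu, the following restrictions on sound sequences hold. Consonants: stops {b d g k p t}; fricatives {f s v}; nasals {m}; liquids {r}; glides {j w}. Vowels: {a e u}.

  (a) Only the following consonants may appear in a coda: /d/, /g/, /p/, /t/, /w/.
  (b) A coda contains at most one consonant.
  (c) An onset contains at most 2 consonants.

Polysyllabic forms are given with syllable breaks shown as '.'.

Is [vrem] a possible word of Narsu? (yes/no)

no

[vrem] — violates constraint (a): syllable 1 coda contains /m/, which is not a licensed coda consonant → not permitted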